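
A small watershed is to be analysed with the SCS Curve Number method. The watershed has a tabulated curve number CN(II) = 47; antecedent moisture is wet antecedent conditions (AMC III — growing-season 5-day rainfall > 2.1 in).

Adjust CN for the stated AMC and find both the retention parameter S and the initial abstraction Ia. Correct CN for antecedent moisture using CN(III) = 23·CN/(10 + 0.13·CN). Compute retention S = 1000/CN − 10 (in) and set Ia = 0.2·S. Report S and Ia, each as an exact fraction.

S = 5300/1081 in ≈ 4.903 in; Ia = 1060/1081 in ≈ 0.981 in

Adjust CN=47 to AMC III: 23·47/(10 + 0.13·47) → 1081 ÷ (1611/100) = 108100/1611 ≈ 67.101
Retention S: 1000/CN − 10 with CN=67.101 → S = 5300/1081 ≈ 4.903 in
Ia = 0.2S: 0.2·4.903 = 0.981 in (exactly 1060/1081)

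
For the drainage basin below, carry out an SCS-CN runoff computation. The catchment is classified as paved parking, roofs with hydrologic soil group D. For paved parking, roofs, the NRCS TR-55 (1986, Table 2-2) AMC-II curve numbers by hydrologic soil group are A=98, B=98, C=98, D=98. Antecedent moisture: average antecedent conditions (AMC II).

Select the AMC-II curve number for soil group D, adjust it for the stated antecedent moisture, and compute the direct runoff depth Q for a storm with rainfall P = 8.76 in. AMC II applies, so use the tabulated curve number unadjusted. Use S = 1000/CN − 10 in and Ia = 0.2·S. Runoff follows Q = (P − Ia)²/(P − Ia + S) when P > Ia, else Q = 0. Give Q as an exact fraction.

NRCS table: paved parking, roofs, soil group D → CN(II) = 98
CN(II) = 98; AMC II needs no correction.
Max retention: S = 1000/98 − 10 = 10/49 in (≈ 0.204 in)
Initial abstraction Ia = S/5 = (10/49)/5 = 2/49 ≈ 0.041 in
Since P=8.760 > Ia=0.041: effective rainfall P−Ia = 10681/1225 in
Q: (10681/1225)² ÷ (10931/1225) = 114083761/13390475 in (≈ 8.520 in)

Q = 114083761/13390475 in ≈ 8.520 in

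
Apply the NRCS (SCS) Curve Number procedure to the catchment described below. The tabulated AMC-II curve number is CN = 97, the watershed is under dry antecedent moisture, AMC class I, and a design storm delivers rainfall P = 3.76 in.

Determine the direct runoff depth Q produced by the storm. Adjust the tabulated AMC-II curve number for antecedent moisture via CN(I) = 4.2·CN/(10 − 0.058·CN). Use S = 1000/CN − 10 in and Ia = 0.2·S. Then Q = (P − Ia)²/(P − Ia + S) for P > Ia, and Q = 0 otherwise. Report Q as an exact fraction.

Adjust CN=97 to AMC I: 4.2·97/(10 − 0.058·97) → (2037/5) ÷ (2187/500) = 67900/729 ≈ 93.141
S = 1000/(67900/729) − 10 = 500/679 in ≈ 0.736 in
Initial abstraction Ia = S/5 = (500/679)/5 = 100/679 ≈ 0.147 in
Excess rainfall: 3.760 − 0.147 = 3.613 in; P > Ia so Q > 0
Q: (61326/16975)² ÷ (73826/16975) = 1880439138/626598175 in (≈ 3.001 in)

Q = 1880439138/626598175 in ≈ 3.001 in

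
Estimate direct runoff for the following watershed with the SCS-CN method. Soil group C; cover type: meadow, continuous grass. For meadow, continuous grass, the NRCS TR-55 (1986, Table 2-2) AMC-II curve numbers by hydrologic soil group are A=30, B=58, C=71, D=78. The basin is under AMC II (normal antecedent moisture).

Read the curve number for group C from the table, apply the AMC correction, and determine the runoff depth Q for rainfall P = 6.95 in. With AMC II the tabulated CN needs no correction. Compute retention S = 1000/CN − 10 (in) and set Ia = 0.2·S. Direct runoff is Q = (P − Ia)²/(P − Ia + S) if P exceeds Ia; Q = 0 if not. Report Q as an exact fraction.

Q = 75846681/20602780 in ≈ 3.681 in

NRCS table: meadow, continuous grass, soil group C → CN(II) = 71
Average conditions: CN = 71 (no AMC adjustment).
S = 1000/71 − 10 = 290/71 in ≈ 4.085 in
Initial abstraction Ia = S/5 = (290/71)/5 = 58/71 ≈ 0.817 in
P − Ia = 6.950 − 0.817 = 8709/1420 ≈ 6.133 in (> 0, runoff occurs)
Q: (8709/1420)² ÷ (14509/1420) = 75846681/20602780 in (≈ 3.681 in)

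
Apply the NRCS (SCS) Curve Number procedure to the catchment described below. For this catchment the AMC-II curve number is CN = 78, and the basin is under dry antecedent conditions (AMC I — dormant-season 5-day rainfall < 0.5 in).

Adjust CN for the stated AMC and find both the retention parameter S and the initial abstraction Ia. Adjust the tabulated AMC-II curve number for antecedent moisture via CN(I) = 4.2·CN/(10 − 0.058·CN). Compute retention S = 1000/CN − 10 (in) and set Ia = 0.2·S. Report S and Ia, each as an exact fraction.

S = 5500/819 in ≈ 6.716 in; Ia = 1100/819 in ≈ 1.343 in

CN(I) from CN(II)=78: (4.2·78)/(10 − 0.058·78) = 81900/1369 ≈ 59.825
Retention S: 1000/CN − 10 with CN=59.825 → S = 5500/819 ≈ 6.716 in
Initial abstraction Ia = S/5 = (5500/819)/5 = 1100/819 ≈ 1.343 in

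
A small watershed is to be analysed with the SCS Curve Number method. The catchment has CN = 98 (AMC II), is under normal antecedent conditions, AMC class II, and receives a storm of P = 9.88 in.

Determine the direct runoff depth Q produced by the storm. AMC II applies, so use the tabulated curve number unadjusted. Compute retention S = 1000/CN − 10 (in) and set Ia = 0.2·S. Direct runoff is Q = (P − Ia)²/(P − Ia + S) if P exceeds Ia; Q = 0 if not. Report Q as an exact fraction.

Q = 145274809/15071175 in ≈ 9.639 in

CN(II) = 98; AMC II needs no correction.
Retention S: 1000/CN − 10 with CN=98.000 → S = 10/49 ≈ 0.204 in
Ia = 0.2S: 0.2·0.204 = 0.041 in (exactly 2/49)
P − Ia = 9.880 − 0.041 = 12053/1225 ≈ 9.839 in (> 0, runoff occurs)
Runoff Q = (P−Ia)²/(P−Ia+S) = (9.839)²/(9.839+0.204) = 145274809/15071175 ≈ 9.639 in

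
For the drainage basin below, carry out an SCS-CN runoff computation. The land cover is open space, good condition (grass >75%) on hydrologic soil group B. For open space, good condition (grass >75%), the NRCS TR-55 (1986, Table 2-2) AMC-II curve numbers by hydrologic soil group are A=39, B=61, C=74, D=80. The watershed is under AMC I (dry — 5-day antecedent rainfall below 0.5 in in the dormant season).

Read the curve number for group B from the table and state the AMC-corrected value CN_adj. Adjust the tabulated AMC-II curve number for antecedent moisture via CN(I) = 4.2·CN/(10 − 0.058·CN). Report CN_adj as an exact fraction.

NRCS table: open space, good condition (grass >75%), soil group B → CN(II) = 61
Dry (AMC I): CN(I) = 4.2·61/(10 − 0.058·61) = (1281/5)/(3231/500) = 42700/1077 ≈ 39.647

CN_adj = 42700/1077 ≈ 39.647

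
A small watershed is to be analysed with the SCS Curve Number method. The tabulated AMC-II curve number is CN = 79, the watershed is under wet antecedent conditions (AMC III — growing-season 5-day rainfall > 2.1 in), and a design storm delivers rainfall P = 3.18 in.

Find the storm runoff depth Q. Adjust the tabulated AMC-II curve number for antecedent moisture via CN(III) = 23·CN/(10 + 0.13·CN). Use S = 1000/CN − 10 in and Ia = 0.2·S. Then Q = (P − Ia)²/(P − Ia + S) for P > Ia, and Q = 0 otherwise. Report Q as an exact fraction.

Q = 23924005803/11292745850 in ≈ 2.119 in

Wet (AMC III): CN(III) = 23·79/(10 + 0.13·79) = 1817/(2027/100) = 181700/2027 ≈ 89.640
Retention S: 1000/CN − 10 with CN=89.640 → S = 2100/1817 ≈ 1.156 in
Ia = 0.2S: 0.2·1.156 = 0.231 in (exactly 420/1817)
P − Ia = 3.180 − 0.231 = 267903/90850 ≈ 2.949 in (> 0, runoff occurs)
Q = (267903/90850)²/((267903/90850) + 2100/1817) = (71772017409/8253722500)/(372903/90850) = 23924005803/11292745850 in ≈ 2.119 in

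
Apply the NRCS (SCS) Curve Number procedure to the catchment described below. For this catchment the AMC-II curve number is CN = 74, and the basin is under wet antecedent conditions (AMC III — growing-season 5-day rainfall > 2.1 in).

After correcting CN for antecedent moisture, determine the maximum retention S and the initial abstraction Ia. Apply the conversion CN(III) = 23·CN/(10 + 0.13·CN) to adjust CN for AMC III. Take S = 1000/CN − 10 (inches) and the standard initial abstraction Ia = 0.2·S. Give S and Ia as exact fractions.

Wet (AMC III): CN(III) = 23·74/(10 + 0.13·74) = 1702/(981/50) = 85100/981 ≈ 86.748
Retention S: 1000/CN − 10 with CN=86.748 → S = 1300/851 ≈ 1.528 in
Initial abstraction Ia = S/5 = (1300/851)/5 = 260/851 ≈ 0.306 in

S = 1300/851 in ≈ 1.528 in; Ia = 260/851 in ≈ 0.306 in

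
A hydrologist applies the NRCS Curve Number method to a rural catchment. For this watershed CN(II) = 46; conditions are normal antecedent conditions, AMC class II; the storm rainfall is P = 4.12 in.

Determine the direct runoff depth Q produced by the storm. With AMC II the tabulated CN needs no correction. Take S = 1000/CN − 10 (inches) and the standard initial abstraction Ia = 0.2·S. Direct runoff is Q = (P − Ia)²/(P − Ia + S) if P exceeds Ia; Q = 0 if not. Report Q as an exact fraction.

Q = 1038361/4467175 in ≈ 0.232 in

CN(II) = 46; AMC II needs no correction.
Max retention: S = 1000/46 − 10 = 270/23 in (≈ 11.739 in)
Initial abstraction Ia = S/5 = (270/23)/5 = 54/23 ≈ 2.348 in
Since P=4.120 > Ia=2.348: effective rainfall P−Ia = 1019/575 in
Runoff Q = (P−Ia)²/(P−Ia+S) = (1.772)²/(1.772+11.739) = 1038361/4467175 ≈ 0.232 in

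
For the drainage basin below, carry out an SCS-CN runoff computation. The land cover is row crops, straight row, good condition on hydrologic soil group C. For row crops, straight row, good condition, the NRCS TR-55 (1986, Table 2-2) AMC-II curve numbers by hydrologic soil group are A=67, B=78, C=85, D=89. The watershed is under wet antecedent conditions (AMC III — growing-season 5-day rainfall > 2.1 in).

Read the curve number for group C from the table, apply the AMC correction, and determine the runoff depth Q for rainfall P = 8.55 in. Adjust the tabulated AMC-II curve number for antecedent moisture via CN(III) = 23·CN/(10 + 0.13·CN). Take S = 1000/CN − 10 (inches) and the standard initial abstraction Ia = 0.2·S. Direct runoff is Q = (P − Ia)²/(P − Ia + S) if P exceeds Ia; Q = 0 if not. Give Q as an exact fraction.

Q = 1437122307/186796340 in ≈ 7.694 in

NRCS table: row crops, straight row, good condition, soil group C → CN(II) = 85
Wet (AMC III): CN(III) = 23·85/(10 + 0.13·85) = 1955/(421/20) = 39100/421 ≈ 92.874
S = 1000/(39100/421) − 10 = 300/391 in ≈ 0.767 in
Ia = 0.2·(300/391) = 60/391 in ≈ 0.153 in
Since P=8.550 > Ia=0.153: effective rainfall P−Ia = 65661/7820 in
Q: (65661/7820)² ÷ (71661/7820) = 1437122307/186796340 in (≈ 7.694 in)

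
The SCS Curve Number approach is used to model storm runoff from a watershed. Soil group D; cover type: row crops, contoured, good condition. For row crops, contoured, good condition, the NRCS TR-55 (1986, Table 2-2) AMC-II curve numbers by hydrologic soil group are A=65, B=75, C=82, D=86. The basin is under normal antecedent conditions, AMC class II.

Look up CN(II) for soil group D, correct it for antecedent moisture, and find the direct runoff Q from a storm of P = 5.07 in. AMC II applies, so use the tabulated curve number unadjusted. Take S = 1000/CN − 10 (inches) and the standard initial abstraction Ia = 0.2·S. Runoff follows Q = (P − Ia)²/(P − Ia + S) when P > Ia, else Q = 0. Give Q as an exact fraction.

NRCS table: row crops, contoured, good condition, soil group D → CN(II) = 86
AMC II — tabulated CN = 86 applies directly.
S = 1000/86 − 10 = 70/43 in ≈ 1.628 in
Ia = 0.2S: 0.2·1.628 = 0.326 in (exactly 14/43)
Since P=5.070 > Ia=0.326: effective rainfall P−Ia = 20401/4300 in
Q = (20401/4300)²/((20401/4300) + 70/43) = (416200801/18490000)/(27401/4300) = 416200801/117824300 in ≈ 3.532 in

Q = 416200801/117824300 in ≈ 3.532 in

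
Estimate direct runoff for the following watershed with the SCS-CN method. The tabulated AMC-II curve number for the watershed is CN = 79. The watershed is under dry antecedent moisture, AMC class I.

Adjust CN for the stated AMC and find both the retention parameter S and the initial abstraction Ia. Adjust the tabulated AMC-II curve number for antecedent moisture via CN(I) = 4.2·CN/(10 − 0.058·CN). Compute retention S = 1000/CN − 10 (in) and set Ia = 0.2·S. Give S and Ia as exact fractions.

S = 500/79 in ≈ 6.329 in; Ia = 100/79 in ≈ 1.266 in

Dry (AMC I): CN(I) = 4.2·79/(10 − 0.058·79) = (1659/5)/(2709/500) = 7900/129 ≈ 61.240
S = 1000/(7900/129) − 10 = 500/79 in ≈ 6.329 in
Ia = 0.2S: 0.2·6.329 = 1.266 in (exactly 100/79)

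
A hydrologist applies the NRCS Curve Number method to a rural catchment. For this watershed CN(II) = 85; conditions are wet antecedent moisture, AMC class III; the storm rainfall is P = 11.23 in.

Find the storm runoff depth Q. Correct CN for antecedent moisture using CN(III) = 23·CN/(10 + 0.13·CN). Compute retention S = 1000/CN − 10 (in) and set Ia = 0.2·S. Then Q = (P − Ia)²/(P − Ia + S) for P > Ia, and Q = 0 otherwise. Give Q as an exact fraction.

Wet (AMC III): CN(III) = 23·85/(10 + 0.13·85) = 1955/(421/20) = 39100/421 ≈ 92.874
Max retention: S = 1000/(39100/421) − 10 = 300/391 in (≈ 0.767 in)
Ia = 0.2·(300/391) = 60/391 in ≈ 0.153 in
Excess rainfall: 11.230 − 0.153 = 11.077 in; P > Ia so Q > 0
Q: (433093/39100)² ÷ (463093/39100) = 187569546649/18106936300 in (≈ 10.359 in)

Q = 187569546649/18106936300 in ≈ 10.359 in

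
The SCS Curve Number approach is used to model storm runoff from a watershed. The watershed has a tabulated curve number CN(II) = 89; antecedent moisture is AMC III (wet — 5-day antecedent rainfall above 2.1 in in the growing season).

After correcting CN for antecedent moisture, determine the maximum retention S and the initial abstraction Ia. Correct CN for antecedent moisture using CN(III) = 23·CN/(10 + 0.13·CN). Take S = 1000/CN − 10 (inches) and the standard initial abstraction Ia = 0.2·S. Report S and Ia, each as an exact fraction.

S = 1100/2047 in ≈ 0.537 in; Ia = 220/2047 in ≈ 0.107 in

CN(III) from CN(II)=89: (23·89)/(10 + 0.13·89) = 204700/2157 ≈ 94.900
Retention S: 1000/CN − 10 with CN=94.900 → S = 1100/2047 ≈ 0.537 in
Ia = 0.2S: 0.2·0.537 = 0.107 in (exactly 220/2047)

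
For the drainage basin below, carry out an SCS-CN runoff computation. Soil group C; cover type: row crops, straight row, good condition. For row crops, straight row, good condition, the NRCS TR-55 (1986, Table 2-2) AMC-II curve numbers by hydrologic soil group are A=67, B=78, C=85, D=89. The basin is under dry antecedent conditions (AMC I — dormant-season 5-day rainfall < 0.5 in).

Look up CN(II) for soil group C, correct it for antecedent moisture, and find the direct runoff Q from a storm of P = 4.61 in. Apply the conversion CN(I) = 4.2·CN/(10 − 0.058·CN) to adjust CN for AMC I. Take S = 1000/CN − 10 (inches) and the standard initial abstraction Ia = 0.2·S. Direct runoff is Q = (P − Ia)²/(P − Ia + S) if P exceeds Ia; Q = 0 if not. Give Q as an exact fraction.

NRCS table: row crops, straight row, good condition, soil group C → CN(II) = 85
CN(I) from CN(II)=85: (4.2·85)/(10 − 0.058·85) = 11900/169 ≈ 70.414
Retention S: 1000/CN − 10 with CN=70.414 → S = 500/119 ≈ 4.202 in
Initial abstraction Ia = S/5 = (500/119)/5 = 100/119 ≈ 0.840 in
Excess rainfall: 4.610 − 0.840 = 3.770 in; P > Ia so Q > 0
Q: (44859/11900)² ÷ (94859/11900) = 2012329881/1128822100 in (≈ 1.783 in)

Q = 2012329881/1128822100 in ≈ 1.783 in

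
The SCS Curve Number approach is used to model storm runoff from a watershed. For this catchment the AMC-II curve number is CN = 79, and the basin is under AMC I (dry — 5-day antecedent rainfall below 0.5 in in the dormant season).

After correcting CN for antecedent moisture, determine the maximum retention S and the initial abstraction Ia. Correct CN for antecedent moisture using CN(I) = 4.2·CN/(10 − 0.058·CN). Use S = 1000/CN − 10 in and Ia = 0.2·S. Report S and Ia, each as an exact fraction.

CN(I) from CN(II)=79: (4.2·79)/(10 − 0.058·79) = 7900/129 ≈ 61.240
Retention S: 1000/CN − 10 with CN=61.240 → S = 500/79 ≈ 6.329 in
Ia = 0.2·(500/79) = 100/79 in ≈ 1.266 in

S = 500/79 in ≈ 6.329 in; Ia = 100/79 in ≈ 1.266 in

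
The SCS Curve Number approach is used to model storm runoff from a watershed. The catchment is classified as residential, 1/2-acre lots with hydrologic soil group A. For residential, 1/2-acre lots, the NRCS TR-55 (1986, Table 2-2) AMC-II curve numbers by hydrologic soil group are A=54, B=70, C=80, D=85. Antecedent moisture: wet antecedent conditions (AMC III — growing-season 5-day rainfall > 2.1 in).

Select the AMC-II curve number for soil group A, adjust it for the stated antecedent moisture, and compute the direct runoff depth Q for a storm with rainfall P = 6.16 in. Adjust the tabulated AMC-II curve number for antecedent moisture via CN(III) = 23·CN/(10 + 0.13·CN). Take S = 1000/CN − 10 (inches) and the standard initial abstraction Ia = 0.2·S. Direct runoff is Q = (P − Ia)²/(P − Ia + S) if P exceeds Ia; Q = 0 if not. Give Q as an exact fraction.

NRCS table: residential, 1/2-acre lots, soil group A → CN(II) = 54
Wet (AMC III): CN(III) = 23·54/(10 + 0.13·54) = 1242/(851/50) = 2700/37 ≈ 72.973
Max retention: S = 1000/(2700/37) − 10 = 100/27 in (≈ 3.704 in)
Initial abstraction Ia = S/5 = (100/27)/5 = 20/27 ≈ 0.741 in
Excess rainfall: 6.160 − 0.741 = 5.419 in; P > Ia so Q > 0
Q: (3658/675)² ÷ (6158/675) = 6690482/2078325 in (≈ 3.219 in)

Q = 6690482/2078325 in ≈ 3.219 in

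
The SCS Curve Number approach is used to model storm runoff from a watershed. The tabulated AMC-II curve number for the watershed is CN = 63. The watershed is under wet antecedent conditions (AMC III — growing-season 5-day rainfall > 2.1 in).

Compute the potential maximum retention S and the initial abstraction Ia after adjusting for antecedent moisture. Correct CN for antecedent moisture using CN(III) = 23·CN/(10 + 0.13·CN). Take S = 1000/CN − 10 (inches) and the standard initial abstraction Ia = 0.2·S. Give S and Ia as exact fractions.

Adjust CN=63 to AMC III: 23·63/(10 + 0.13·63) → 1449 ÷ (1819/100) = 144900/1819 ≈ 79.659
S = 1000/(144900/1819) − 10 = 3700/1449 in ≈ 2.553 in
Initial abstraction Ia = S/5 = (3700/1449)/5 = 740/1449 ≈ 0.511 in

S = 3700/1449 in ≈ 2.553 in; Ia = 740/1449 in ≈ 0.511 in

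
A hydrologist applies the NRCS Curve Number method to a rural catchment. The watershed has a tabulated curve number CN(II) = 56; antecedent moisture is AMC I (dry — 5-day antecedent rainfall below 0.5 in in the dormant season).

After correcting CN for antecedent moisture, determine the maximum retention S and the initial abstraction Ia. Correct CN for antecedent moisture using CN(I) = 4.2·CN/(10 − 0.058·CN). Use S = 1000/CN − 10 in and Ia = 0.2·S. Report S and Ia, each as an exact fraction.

Dry (AMC I): CN(I) = 4.2·56/(10 − 0.058·56) = (1176/5)/(844/125) = 7350/211 ≈ 34.834
Retention S: 1000/CN − 10 with CN=34.834 → S = 2750/147 ≈ 18.707 in
Ia = 0.2·(2750/147) = 550/147 in ≈ 3.741 in

S = 2750/147 in ≈ 18.707 in; Ia = 550/147 in ≈ 3.741 in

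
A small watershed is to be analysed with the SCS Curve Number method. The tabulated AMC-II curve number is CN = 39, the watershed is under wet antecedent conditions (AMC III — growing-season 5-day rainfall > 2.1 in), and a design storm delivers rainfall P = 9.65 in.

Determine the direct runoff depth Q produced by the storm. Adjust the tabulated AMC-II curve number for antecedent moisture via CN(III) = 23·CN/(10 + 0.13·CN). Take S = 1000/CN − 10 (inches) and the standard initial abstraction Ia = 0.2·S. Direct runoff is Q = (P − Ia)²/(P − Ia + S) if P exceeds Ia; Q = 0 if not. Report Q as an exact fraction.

Q = 22117935841/4856734740 in ≈ 4.554 in

Wet (AMC III): CN(III) = 23·39/(10 + 0.13·39) = 897/(1507/100) = 89700/1507 ≈ 59.522
Max retention: S = 1000/(89700/1507) − 10 = 6100/897 in (≈ 6.800 in)
Ia = 0.2·(6100/897) = 1220/897 in ≈ 1.360 in
Since P=9.650 > Ia=1.360: effective rainfall P−Ia = 148721/17940 in
Q: (148721/17940)² ÷ (270721/17940) = 22117935841/4856734740 in (≈ 4.554 in)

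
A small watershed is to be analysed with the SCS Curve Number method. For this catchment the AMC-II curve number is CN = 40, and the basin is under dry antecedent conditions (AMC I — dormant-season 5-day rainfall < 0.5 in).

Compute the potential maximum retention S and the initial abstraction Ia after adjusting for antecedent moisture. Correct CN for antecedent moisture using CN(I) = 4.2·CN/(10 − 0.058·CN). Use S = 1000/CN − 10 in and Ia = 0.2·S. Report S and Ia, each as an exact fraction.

CN(I) from CN(II)=40: (4.2·40)/(10 − 0.058·40) = 175/8 ≈ 21.875
Max retention: S = 1000/(175/8) − 10 = 250/7 in (≈ 35.714 in)
Initial abstraction Ia = S/5 = (250/7)/5 = 50/7 ≈ 7.143 in

S = 250/7 in ≈ 35.714 in; Ia = 50/7 in ≈ 7.143 in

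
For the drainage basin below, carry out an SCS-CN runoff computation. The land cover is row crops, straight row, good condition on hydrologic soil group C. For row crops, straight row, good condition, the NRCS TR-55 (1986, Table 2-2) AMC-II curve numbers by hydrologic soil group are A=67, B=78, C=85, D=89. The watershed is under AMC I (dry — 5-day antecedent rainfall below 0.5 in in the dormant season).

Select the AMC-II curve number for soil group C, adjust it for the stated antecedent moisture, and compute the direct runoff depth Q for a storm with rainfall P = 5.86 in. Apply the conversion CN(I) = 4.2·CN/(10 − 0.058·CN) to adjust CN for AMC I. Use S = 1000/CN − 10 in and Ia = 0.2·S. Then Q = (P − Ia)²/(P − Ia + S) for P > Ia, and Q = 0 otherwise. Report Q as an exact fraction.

Q = 892037689/326458650 in ≈ 2.732 in

NRCS table: row crops, straight row, good condition, soil group C → CN(II) = 85
Dry (AMC I): CN(I) = 4.2·85/(10 − 0.058·85) = 357/(507/100) = 11900/169 ≈ 70.414
Retention S: 1000/CN − 10 with CN=70.414 → S = 500/119 ≈ 4.202 in
Ia = 0.2·(500/119) = 100/119 in ≈ 0.840 in
Excess rainfall: 5.860 − 0.840 = 5.020 in; P > Ia so Q > 0
Q = (29867/5950)²/((29867/5950) + 500/119) = (892037689/35402500)/(54867/5950) = 892037689/326458650 in ≈ 2.732 in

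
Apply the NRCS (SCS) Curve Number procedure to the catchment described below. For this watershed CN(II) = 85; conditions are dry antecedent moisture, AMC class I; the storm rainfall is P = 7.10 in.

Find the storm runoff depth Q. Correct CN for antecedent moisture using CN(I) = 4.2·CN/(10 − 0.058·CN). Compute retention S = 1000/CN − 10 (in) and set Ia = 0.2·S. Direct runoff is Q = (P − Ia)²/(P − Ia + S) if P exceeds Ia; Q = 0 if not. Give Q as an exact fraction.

Dry (AMC I): CN(I) = 4.2·85/(10 − 0.058·85) = 357/(507/100) = 11900/169 ≈ 70.414
S = 1000/(11900/169) − 10 = 500/119 in ≈ 4.202 in
Ia = 0.2·(500/119) = 100/119 in ≈ 0.840 in
Excess rainfall: 7.100 − 0.840 = 6.260 in; P > Ia so Q > 0
Q: (7449/1190)² ÷ (12449/1190) = 55487601/14814310 in (≈ 3.746 in)

Q = 55487601/14814310 in ≈ 3.746 in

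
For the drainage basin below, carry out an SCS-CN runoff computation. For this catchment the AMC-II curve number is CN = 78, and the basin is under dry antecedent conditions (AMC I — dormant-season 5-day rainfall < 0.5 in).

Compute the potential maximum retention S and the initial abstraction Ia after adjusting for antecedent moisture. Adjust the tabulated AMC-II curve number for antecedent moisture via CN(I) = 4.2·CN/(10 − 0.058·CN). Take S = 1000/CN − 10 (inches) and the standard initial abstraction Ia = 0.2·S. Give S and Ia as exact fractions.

Adjust CN=78 to AMC I: 4.2·78/(10 − 0.058·78) → (1638/5) ÷ (1369/250) = 81900/1369 ≈ 59.825
Max retention: S = 1000/(81900/1369) − 10 = 5500/819 in (≈ 6.716 in)
Initial abstraction Ia = S/5 = (5500/819)/5 = 1100/819 ≈ 1.343 in

S = 5500/819 in ≈ 6.716 in; Ia = 1100/819 in ≈ 1.343 in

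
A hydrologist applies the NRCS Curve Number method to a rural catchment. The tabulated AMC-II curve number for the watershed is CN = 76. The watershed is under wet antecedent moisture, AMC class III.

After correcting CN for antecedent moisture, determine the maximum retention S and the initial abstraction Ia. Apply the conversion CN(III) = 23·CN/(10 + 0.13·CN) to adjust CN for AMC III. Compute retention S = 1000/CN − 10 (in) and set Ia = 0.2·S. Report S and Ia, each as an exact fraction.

CN(III) from CN(II)=76: (23·76)/(10 + 0.13·76) = 43700/497 ≈ 87.928
S = 1000/(43700/497) − 10 = 600/437 in ≈ 1.373 in
Ia = 0.2S: 0.2·1.373 = 0.275 in (exactly 120/437)

S = 600/437 in ≈ 1.373 in; Ia = 120/437 in ≈ 0.275 in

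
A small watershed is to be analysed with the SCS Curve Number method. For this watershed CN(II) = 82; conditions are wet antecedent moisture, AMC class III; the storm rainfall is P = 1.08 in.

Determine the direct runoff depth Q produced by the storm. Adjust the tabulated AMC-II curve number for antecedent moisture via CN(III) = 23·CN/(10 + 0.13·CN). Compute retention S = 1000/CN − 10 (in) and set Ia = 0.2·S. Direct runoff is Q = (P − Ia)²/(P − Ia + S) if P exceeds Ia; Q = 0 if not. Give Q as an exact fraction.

Adjust CN=82 to AMC III: 23·82/(10 + 0.13·82) → 1886 ÷ (1033/50) = 94300/1033 ≈ 91.288
Retention S: 1000/CN − 10 with CN=91.288 → S = 900/943 ≈ 0.954 in
Initial abstraction Ia = S/5 = (900/943)/5 = 180/943 ≈ 0.191 in
P − Ia = 1.080 − 0.191 = 20961/23575 ≈ 0.889 in (> 0, runoff occurs)
Q = (20961/23575)²/((20961/23575) + 900/943) = (439363521/555780625)/(43461/23575) = 48818169/113843675 in ≈ 0.429 in

Q = 48818169/113843675 in ≈ 0.429 in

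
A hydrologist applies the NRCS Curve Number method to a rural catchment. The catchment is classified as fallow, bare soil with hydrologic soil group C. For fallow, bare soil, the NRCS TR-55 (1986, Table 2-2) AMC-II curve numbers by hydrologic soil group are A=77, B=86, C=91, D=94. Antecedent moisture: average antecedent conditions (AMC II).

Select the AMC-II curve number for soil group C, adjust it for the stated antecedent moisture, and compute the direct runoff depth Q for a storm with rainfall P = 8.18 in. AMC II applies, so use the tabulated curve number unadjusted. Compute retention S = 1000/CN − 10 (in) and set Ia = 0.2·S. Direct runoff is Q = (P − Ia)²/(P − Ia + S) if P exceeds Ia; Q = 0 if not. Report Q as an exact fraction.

NRCS table: fallow, bare soil, soil group C → CN(II) = 91
CN(II) = 91; AMC II needs no correction.
Retention S: 1000/CN − 10 with CN=91.000 → S = 90/91 ≈ 0.989 in
Ia = 0.2S: 0.2·0.989 = 0.198 in (exactly 18/91)
Excess rainfall: 8.180 − 0.198 = 7.982 in; P > Ia so Q > 0
Q = (36319/4550)²/((36319/4550) + 90/91) = (1319069761/20702500)/(40819/4550) = 1319069761/185726450 in ≈ 7.102 in

Q = 1319069761/185726450 in ≈ 7.102 in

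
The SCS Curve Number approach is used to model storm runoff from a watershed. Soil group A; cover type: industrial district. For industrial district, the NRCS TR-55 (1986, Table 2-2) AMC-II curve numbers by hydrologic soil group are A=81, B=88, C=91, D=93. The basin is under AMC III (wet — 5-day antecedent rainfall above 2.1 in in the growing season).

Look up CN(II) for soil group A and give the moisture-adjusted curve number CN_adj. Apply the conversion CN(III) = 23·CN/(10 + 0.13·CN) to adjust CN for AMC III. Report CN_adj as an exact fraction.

CN_adj = 186300/2053 ≈ 90.745

NRCS table: industrial district, soil group A → CN(II) = 81
CN(III) from CN(II)=81: (23·81)/(10 + 0.13·81) = 186300/2053 ≈ 90.745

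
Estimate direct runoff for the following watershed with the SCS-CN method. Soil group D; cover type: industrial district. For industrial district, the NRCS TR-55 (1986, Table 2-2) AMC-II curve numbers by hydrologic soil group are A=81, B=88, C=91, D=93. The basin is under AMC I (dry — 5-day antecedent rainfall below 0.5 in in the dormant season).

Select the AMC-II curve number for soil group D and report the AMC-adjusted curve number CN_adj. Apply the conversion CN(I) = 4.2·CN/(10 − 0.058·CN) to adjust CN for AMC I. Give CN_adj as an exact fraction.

CN_adj = 27900/329 ≈ 84.802

NRCS table: industrial district, soil group D → CN(II) = 93
CN(I) from CN(II)=93: (4.2·93)/(10 − 0.058·93) = 27900/329 ≈ 84.802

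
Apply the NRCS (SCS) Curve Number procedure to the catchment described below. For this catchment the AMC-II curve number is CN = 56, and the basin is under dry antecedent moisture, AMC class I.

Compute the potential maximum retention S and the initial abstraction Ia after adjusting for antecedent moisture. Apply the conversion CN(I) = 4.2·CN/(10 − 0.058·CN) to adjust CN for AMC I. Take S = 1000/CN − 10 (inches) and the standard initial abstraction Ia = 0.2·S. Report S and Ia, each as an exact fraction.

S = 2750/147 in ≈ 18.707 in; Ia = 550/147 in ≈ 3.741 in

Adjust CN=56 to AMC I: 4.2·56/(10 − 0.058·56) → (1176/5) ÷ (844/125) = 7350/211 ≈ 34.834
S = 1000/(7350/211) − 10 = 2750/147 in ≈ 18.707 in
Initial abstraction Ia = S/5 = (2750/147)/5 = 550/147 ≈ 3.741 in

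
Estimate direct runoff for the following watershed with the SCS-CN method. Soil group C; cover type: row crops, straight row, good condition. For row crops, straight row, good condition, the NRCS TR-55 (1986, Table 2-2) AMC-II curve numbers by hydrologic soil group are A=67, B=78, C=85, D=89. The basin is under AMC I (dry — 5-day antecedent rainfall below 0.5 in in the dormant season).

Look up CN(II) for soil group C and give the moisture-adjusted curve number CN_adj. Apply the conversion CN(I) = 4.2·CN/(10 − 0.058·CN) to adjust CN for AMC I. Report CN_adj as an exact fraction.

NRCS table: row crops, straight row, good condition, soil group C → CN(II) = 85
Adjust CN=85 to AMC I: 4.2·85/(10 − 0.058·85) → 357 ÷ (507/100) = 11900/169 ≈ 70.414

CN_adj = 11900/169 ≈ 70.414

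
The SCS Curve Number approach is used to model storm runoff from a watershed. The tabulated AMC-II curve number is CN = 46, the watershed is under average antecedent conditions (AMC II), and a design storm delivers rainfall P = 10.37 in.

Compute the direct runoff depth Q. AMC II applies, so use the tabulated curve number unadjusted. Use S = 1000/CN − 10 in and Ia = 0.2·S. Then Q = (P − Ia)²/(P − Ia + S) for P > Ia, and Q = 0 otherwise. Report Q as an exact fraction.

Q = 340439401/104537300 in ≈ 3.257 in

CN(II) = 46; AMC II needs no correction.
Max retention: S = 1000/46 − 10 = 270/23 in (≈ 11.739 in)
Ia = 0.2S: 0.2·11.739 = 2.348 in (exactly 54/23)
Since P=10.370 > Ia=2.348: effective rainfall P−Ia = 18451/2300 in
Q: (18451/2300)² ÷ (45451/2300) = 340439401/104537300 in (≈ 3.257 in)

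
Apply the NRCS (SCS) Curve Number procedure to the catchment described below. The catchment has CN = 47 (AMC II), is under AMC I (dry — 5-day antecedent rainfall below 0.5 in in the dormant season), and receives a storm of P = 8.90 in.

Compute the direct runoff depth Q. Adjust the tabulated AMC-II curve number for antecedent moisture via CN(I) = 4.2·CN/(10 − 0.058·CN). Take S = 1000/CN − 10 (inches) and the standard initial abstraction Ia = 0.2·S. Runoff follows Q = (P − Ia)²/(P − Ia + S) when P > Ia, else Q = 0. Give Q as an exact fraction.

CN(I) from CN(II)=47: (4.2·47)/(10 − 0.058·47) = 98700/3637 ≈ 27.138
S = 1000/(98700/3637) − 10 = 26500/987 in ≈ 26.849 in
Ia = 0.2·(26500/987) = 5300/987 in ≈ 5.370 in
Excess rainfall: 8.900 − 5.370 = 3.530 in; P > Ia so Q > 0
Q = (34843/9870)²/((34843/9870) + 26500/987) = (1214034649/97416900)/(299843/9870) = 1214034649/2959450410 in ≈ 0.410 in

Q = 1214034649/2959450410 in ≈ 0.410 in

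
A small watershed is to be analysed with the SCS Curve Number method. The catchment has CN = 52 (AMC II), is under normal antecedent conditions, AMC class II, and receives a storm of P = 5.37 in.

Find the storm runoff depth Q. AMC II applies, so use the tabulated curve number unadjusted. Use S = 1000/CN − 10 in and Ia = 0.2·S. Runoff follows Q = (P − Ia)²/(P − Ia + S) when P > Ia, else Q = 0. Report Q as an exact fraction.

Q = 6995187/7185100 in ≈ 0.974 in

CN(II) = 52; AMC II needs no correction.
Retention S: 1000/CN − 10 with CN=52.000 → S = 120/13 ≈ 9.231 in
Initial abstraction Ia = S/5 = (120/13)/5 = 24/13 ≈ 1.846 in
Excess rainfall: 5.370 − 1.846 = 3.524 in; P > Ia so Q > 0
Q: (4581/1300)² ÷ (16581/1300) = 6995187/7185100 in (≈ 0.974 in)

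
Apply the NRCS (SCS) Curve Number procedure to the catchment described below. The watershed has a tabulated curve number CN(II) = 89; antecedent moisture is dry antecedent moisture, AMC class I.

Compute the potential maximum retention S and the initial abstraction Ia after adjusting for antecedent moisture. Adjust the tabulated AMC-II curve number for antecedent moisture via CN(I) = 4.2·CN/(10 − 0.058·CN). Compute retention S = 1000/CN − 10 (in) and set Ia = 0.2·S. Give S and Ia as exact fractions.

Dry (AMC I): CN(I) = 4.2·89/(10 − 0.058·89) = (1869/5)/(2419/500) = 186900/2419 ≈ 77.263
S = 1000/(186900/2419) − 10 = 5500/1869 in ≈ 2.943 in
Ia = 0.2S: 0.2·2.943 = 0.589 in (exactly 1100/1869)

S = 5500/1869 in ≈ 2.943 in; Ia = 1100/1869 in ≈ 0.589 in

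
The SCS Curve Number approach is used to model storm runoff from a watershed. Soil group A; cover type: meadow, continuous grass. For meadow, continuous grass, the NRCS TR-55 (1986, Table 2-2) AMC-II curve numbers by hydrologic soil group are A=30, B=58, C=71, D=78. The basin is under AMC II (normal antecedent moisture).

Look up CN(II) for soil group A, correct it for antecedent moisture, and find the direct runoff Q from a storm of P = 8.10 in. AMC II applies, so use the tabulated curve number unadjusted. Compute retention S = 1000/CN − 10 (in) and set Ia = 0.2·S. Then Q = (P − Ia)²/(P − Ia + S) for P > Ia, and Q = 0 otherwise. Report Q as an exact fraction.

NRCS table: meadow, continuous grass, soil group A → CN(II) = 30
AMC II — tabulated CN = 30 applies directly.
S = 1000/30 − 10 = 70/3 in ≈ 23.333 in
Ia = 0.2S: 0.2·23.333 = 4.667 in (exactly 14/3)
Since P=8.100 > Ia=4.667: effective rainfall P−Ia = 103/30 in
Q: (103/30)² ÷ (803/30) = 10609/24090 in (≈ 0.440 in)

Q = 10609/24090 in ≈ 0.440 in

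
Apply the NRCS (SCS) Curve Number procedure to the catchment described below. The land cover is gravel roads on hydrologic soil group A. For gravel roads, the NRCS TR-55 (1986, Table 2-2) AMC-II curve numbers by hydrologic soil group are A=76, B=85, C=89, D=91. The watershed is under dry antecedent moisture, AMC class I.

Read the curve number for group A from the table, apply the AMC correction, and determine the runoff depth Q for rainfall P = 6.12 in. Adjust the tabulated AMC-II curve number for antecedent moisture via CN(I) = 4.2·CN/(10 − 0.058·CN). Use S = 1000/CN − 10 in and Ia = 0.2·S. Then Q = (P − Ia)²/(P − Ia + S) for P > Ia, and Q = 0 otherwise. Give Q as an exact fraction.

Q = 235591801/134160425 in ≈ 1.756 in

NRCS table: gravel roads, soil group A → CN(II) = 76
Dry (AMC I): CN(I) = 4.2·76/(10 − 0.058·76) = (1596/5)/(699/125) = 13300/233 ≈ 57.082
Retention S: 1000/CN − 10 with CN=57.082 → S = 1000/133 ≈ 7.519 in
Initial abstraction Ia = S/5 = (1000/133)/5 = 200/133 ≈ 1.504 in
Excess rainfall: 6.120 − 1.504 = 4.616 in; P > Ia so Q > 0
Runoff Q = (P−Ia)²/(P−Ia+S) = (4.616)²/(4.616+7.519) = 235591801/134160425 ≈ 1.756 in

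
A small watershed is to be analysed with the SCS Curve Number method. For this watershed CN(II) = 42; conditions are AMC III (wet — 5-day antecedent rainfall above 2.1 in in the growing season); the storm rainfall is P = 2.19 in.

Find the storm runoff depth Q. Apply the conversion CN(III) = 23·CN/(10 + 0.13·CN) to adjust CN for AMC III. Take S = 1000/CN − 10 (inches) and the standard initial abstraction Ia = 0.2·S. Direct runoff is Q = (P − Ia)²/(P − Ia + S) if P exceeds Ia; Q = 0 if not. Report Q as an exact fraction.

Q = 2282641729/16314629100 in ≈ 0.140 in

Wet (AMC III): CN(III) = 23·42/(10 + 0.13·42) = 966/(773/50) = 48300/773 ≈ 62.484
S = 1000/(48300/773) − 10 = 2900/483 in ≈ 6.004 in
Ia = 0.2S: 0.2·6.004 = 1.201 in (exactly 580/483)
Since P=2.190 > Ia=1.201: effective rainfall P−Ia = 47777/48300 in
Runoff Q = (P−Ia)²/(P−Ia+S) = (0.989)²/(0.989+6.004) = 2282641729/16314629100 ≈ 0.140 in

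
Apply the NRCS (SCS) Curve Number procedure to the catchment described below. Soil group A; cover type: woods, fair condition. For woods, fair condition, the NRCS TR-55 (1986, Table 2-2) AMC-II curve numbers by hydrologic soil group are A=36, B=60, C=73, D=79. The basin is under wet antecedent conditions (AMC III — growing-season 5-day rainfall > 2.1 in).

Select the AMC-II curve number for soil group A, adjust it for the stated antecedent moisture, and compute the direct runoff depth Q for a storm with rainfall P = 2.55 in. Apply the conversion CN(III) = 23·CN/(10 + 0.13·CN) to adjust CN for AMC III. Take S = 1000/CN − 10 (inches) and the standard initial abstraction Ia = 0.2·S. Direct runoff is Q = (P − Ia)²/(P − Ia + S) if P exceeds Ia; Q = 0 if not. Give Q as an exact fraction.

NRCS table: woods, fair condition, soil group A → CN(II) = 36
Wet (AMC III): CN(III) = 23·36/(10 + 0.13·36) = 828/(367/25) = 20700/367 ≈ 56.403
Retention S: 1000/CN − 10 with CN=56.403 → S = 1600/207 ≈ 7.729 in
Ia = 0.2·(1600/207) = 320/207 in ≈ 1.546 in
Excess rainfall: 2.550 − 1.546 = 1.004 in; P > Ia so Q > 0
Runoff Q = (P−Ia)²/(P−Ia+S) = (1.004)²/(1.004+7.729) = 17280649/149689980 ≈ 0.115 in

Q = 17280649/149689980 in ≈ 0.115 in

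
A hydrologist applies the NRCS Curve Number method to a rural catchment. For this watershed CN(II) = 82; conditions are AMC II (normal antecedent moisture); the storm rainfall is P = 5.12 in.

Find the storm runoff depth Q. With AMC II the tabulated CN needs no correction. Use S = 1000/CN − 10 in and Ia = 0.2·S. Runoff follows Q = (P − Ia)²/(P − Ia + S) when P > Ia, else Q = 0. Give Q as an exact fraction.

Average conditions: CN = 82 (no AMC adjustment).
S = 1000/82 − 10 = 90/41 in ≈ 2.195 in
Ia = 0.2·(90/41) = 18/41 in ≈ 0.439 in
Since P=5.120 > Ia=0.439: effective rainfall P−Ia = 4798/1025 in
Q: (4798/1025)² ÷ (7048/1025) = 5755201/1806050 in (≈ 3.187 in)

Q = 5755201/1806050 in ≈ 3.187 in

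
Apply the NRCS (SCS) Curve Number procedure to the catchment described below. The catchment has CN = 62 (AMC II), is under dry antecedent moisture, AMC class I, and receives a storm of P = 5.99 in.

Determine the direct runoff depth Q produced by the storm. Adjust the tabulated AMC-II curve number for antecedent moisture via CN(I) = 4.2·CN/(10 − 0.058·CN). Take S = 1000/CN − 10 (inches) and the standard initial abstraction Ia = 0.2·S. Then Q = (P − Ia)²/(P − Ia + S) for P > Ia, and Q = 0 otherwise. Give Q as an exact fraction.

Adjust CN=62 to AMC I: 4.2·62/(10 − 0.058·62) → (1302/5) ÷ (1601/250) = 65100/1601 ≈ 40.662
Retention S: 1000/CN − 10 with CN=40.662 → S = 9500/651 ≈ 14.593 in
Initial abstraction Ia = S/5 = (9500/651)/5 = 1900/651 ≈ 2.919 in
Excess rainfall: 5.990 − 2.919 = 3.071 in; P > Ia so Q > 0
Q = (199949/65100)²/((199949/65100) + 9500/651) = (39979602601/4238010000)/(1149949/65100) = 39979602601/74861679900 in ≈ 0.534 in

Q = 39979602601/74861679900 in ≈ 0.534 in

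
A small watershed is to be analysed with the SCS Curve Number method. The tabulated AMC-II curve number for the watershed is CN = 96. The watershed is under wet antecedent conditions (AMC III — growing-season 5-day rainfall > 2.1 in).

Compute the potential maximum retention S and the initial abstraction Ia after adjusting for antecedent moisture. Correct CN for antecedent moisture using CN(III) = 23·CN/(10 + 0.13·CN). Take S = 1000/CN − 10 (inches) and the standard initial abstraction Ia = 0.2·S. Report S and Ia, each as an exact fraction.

Adjust CN=96 to AMC III: 23·96/(10 + 0.13·96) → 2208 ÷ (562/25) = 27600/281 ≈ 98.221
Retention S: 1000/CN − 10 with CN=98.221 → S = 25/138 ≈ 0.181 in
Ia = 0.2·(25/138) = 5/138 in ≈ 0.036 in

S = 25/138 in ≈ 0.181 in; Ia = 5/138 in ≈ 0.036 in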